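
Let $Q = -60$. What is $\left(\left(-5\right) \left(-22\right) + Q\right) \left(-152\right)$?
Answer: $-7600$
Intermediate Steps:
$\left(\left(-5\right) \left(-22\right) + Q\right) \left(-152\right) = \left(\left(-5\right) \left(-22\right) - 60\right) \left(-152\right) = \left(110 - 60\right) \left(-152\right) = 50 \left(-152\right) = -7600$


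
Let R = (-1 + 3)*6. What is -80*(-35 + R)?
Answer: 1840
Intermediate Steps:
R = 12 (R = 2*6 = 12)
-80*(-35 + R) = -80*(-35 + 12) = -80*(-23) = 1840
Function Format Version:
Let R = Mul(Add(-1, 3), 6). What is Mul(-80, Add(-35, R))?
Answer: 1840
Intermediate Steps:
R = 12 (R = Mul(2, 6) = 12)
Mul(-80, Add(-35, R)) = Mul(-80, Add(-35, 12)) = Mul(-80, -23) = 1840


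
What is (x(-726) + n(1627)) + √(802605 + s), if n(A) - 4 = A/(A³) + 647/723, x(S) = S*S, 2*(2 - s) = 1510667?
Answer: 1008766561343546/1913874267 + √189094/2 ≈ 5.2730e+5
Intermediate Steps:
s = -1510663/2 (s = 2 - ½*1510667 = 2 - 1510667/2 = -1510663/2 ≈ -7.5533e+5)
x(S) = S²
n(A) = 3539/723 + A⁻² (n(A) = 4 + (A/(A³) + 647/723) = 4 + (A/A³ + 647*(1/723)) = 4 + (A⁻² + 647/723) = 4 + (647/723 + A⁻²) = 3539/723 + A⁻²)
(x(-726) + n(1627)) + √(802605 + s) = ((-726)² + (3539/723 + 1627⁻²)) + √(802605 - 1510663/2) = (527076 + (3539/723 + 1/2647129)) + √(94547/2) = (527076 + 9368190254/1913874267) + √189094/2 = 1008766561343546/1913874267 + √189094/2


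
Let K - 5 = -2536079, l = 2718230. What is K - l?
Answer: -5254304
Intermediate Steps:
K = -2536074 (K = 5 - 2536079 = -2536074)
K - l = -2536074 - 1*2718230 = -2536074 - 2718230 = -5254304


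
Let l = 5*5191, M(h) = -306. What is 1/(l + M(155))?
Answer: 1/25649 ≈ 3.8988e-5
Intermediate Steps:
l = 25955
1/(l + M(155)) = 1/(25955 - 306) = 1/25649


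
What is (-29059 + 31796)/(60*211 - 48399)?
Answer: -2737/35739 ≈ -0.076583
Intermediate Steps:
(-29059 + 31796)/(60*211 - 48399) = 2737/(12660 - 48399) = 2737/(-35739) = 2737*(-1/35739) = -2737/35739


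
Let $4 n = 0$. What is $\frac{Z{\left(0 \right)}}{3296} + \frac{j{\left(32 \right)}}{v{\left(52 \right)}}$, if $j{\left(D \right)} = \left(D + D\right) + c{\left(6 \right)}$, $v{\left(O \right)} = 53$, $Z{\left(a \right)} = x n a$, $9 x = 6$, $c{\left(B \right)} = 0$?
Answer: $\frac{64}{53} \approx 1.2075$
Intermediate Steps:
$n = 0$ ($n = \frac{1}{4} \cdot 0 = 0$)
$x = \frac{2}{3}$ ($x = \frac{1}{9} \cdot 6 = \frac{2}{3} \approx 0.66667$)
$Z{\left(a \right)} = 0$ ($Z{\left(a \right)} = \frac{2}{3} \cdot 0 a = 0 a = 0$)
$j{\left(D \right)} = 2 D$ ($j{\left(D \right)} = \left(D + D\right) + 0 = 2 D + 0 = 2 D$)
$\frac{Z{\left(0 \right)}}{3296} + \frac{j{\left(32 \right)}}{v{\left(52 \right)}} = \frac{0}{3296} + \frac{2 \cdot 32}{53} = 0 \cdot \frac{1}{3296} + 64 \cdot \frac{1}{53} = 0 + \frac{64}{53} = \frac{64}{53}$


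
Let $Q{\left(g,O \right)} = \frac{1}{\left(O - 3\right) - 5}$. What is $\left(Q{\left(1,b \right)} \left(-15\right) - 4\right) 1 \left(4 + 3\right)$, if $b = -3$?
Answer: $- \frac{203}{11} \approx -18.455$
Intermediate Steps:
$Q{\left(g,O \right)} = \frac{1}{-8 + O}$ ($Q{\left(g,O \right)} = \frac{1}{\left(O - 3\right) - 5} = \frac{1}{\left(-3 + O\right) - 5} = \frac{1}{-8 + O}$)
$\left(Q{\left(1,b \right)} \left(-15\right) - 4\right) 1 \left(4 + 3\right) = \left(\frac{1}{-8 - 3} \left(-15\right) - 4\right) 1 \left(4 + 3\right) = \left(\frac{1}{-11} \left(-15\right) - 4\right) 1 \cdot 7 = \left(\left(- \frac{1}{11}\right) \left(-15\right) - 4\right) 7 = \left(\frac{15}{11} - 4\right) 7 = \left(- \frac{29}{11}\right) 7 = - \frac{203}{11}$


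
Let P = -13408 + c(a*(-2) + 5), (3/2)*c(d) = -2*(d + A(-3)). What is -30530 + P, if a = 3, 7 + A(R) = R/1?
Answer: -131770/3 ≈ -43923.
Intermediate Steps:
A(R) = -7 + R (A(R) = -7 + R/1 = -7 + R*1 = -7 + R)
c(d) = 40/3 - 4*d/3 (c(d) = 2*(-2*(d + (-7 - 3)))/3 = 2*(-2*(d - 10))/3 = 2*(-2*(-10 + d))/3 = 2*(20 - 2*d)/3 = 40/3 - 4*d/3)
P = -40180/3 (P = -13408 + (40/3 - 4*(3*(-2) + 5)/3) = -13408 + (40/3 - 4*(-6 + 5)/3) = -13408 + (40/3 - 4/3*(-1)) = -13408 + (40/3 + 4/3) = -13408 + 44/3 = -40180/3 ≈ -13393.)
-30530 + P = -30530 - 40180/3 = -131770/3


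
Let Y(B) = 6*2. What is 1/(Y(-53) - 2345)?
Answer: -1/2333 ≈ -0.00042863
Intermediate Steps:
Y(B) = 12
1/(Y(-53) - 2345) = 1/(12 - 2345) = 1/(-2333) = -1/2333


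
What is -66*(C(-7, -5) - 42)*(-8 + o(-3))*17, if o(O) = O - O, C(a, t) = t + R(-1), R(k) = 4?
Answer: -385968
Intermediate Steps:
C(a, t) = 4 + t (C(a, t) = t + 4 = 4 + t)
o(O) = 0
-66*(C(-7, -5) - 42)*(-8 + o(-3))*17 = -66*((4 - 5) - 42)*(-8 + 0)*17 = -66*(-1 - 42)*(-8)*17 = -(-2838)*(-8)*17 = -66*344*17 = -22704*17 = -385968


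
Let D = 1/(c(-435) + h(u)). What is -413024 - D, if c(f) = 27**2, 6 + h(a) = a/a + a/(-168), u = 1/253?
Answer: -12709944226984/30772895 ≈ -4.1302e+5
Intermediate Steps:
u = 1/253 ≈ 0.0039526
h(a) = -5 - a/168 (h(a) = -6 + (a/a + a/(-168)) = -6 + (1 + a*(-1/168)) = -6 + (1 - a/168) = -5 - a/168)
c(f) = 729
D = 42504/30772895 (D = 1/(729 + (-5 - 1/168*1/253)) = 1/(729 + (-5 - 1/42504)) = 1/(729 - 212521/42504) = 1/(30772895/42504) = 42504/30772895 ≈ 0.0013812)
-413024 - D = -413024 - 1*42504/30772895 = -413024 - 42504/30772895 = -12709944226984/30772895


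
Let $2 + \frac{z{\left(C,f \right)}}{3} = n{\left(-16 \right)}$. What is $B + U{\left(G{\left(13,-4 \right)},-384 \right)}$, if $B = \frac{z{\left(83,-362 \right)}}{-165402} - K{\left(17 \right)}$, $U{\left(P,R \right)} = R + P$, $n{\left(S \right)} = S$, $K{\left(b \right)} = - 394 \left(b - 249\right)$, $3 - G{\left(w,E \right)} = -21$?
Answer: $- \frac{281085383}{3063} \approx -91768.0$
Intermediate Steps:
$G{\left(w,E \right)} = 24$ ($G{\left(w,E \right)} = 3 - -21 = 3 + 21 = 24$)
$K{\left(b \right)} = 98106 - 394 b$ ($K{\left(b \right)} = - 394 \left(-249 + b\right) = 98106 - 394 b$)
$z{\left(C,f \right)} = -54$ ($z{\left(C,f \right)} = -6 + 3 \left(-16\right) = -6 - 48 = -54$)
$U{\left(P,R \right)} = P + R$
$B = - \frac{279982703}{3063}$ ($B = - \frac{54}{-165402} - \left(98106 - 6698\right) = \left(-54\right) \left(- \frac{1}{165402}\right) - \left(98106 - 6698\right) = \frac{1}{3063} - 91408 = - \frac{279982703}{3063} \approx -91408.0$)
$B + U{\left(G{\left(13,-4 \right)},-384 \right)} = - \frac{279982703}{3063} + \left(24 - 384\right) = - \frac{279982703}{3063} - 360 = - \frac{281085383}{3063}$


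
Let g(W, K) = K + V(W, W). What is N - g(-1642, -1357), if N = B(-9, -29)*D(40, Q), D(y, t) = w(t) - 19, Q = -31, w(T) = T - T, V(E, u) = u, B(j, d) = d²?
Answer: -12980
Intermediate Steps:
w(T) = 0
D(y, t) = -19 (D(y, t) = 0 - 19 = -19)
g(W, K) = K + W
N = -15979 (N = (-29)²*(-19) = 841*(-19) = -15979)
N - g(-1642, -1357) = -15979 - (-1357 - 1642) = -15979 - 1*(-2999) = -15979 + 2999 = -12980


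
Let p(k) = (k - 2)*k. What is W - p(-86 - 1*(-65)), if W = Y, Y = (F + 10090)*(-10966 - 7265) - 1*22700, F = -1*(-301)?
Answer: -189461504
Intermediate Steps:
F = 301
Y = -189461021 (Y = (301 + 10090)*(-10966 - 7265) - 1*22700 = 10391*(-18231) - 22700 = -189438321 - 22700 = -189461021)
p(k) = k*(-2 + k) (p(k) = (-2 + k)*k = k*(-2 + k))
W = -189461021
W - p(-86 - 1*(-65)) = -189461021 - (-86 - 1*(-65))*(-2 + (-86 - 1*(-65))) = -189461021 - (-86 + 65)*(-2 + (-86 + 65)) = -189461021 - (-21)*(-2 - 21) = -189461021 - (-21)*(-23) = -189461021 - 1*483 = -189461021 - 483 = -189461504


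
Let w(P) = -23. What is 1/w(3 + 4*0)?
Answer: -1/23 ≈ -0.043478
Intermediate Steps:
1/w(3 + 4*0) = 1/(-23) = -1/23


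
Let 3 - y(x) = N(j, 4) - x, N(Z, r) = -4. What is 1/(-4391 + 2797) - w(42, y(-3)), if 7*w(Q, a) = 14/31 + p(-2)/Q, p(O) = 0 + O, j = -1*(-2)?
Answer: -423779/7263858 ≈ -0.058341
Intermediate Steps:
j = 2
p(O) = O
y(x) = 7 + x (y(x) = 3 - (-4 - x) = 3 + (4 + x) = 7 + x)
w(Q, a) = 2/31 - 2/(7*Q) (w(Q, a) = (14/31 - 2/Q)/7 = 2/31 - 2/(7*Q))
1/(-4391 + 2797) - w(42, y(-3)) = 1/(-4391 + 2797) - 2*(-31 + 7*42)/(217*42) = 1/(-1594) - 2*(-31 + 294)/(217*42) = -1/1594 - 2*263/(217*42) = -1/1594 - 1*263/4557 = -1/1594 - 263/4557 = -423779/7263858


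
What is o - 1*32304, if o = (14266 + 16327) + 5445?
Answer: 3734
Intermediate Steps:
o = 36038 (o = 30593 + 5445 = 36038)
o - 1*32304 = 36038 - 1*32304 = 36038 - 32304 = 3734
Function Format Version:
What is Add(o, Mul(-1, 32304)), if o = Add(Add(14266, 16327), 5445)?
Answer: 3734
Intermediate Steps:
o = 36038 (o = Add(30593, 5445) = 36038)
Add(o, Mul(-1, 32304)) = Add(36038, Mul(-1, 32304)) = Add(36038, -32304) = 3734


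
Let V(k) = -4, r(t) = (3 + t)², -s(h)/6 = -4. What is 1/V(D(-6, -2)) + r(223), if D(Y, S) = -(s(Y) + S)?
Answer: 204303/4 ≈ 51076.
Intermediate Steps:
s(h) = 24 (s(h) = -6*(-4) = 24)
D(Y, S) = -24 - S (D(Y, S) = -(24 + S) = -24 - S)
1/V(D(-6, -2)) + r(223) = 1/(-4) + (3 + 223)² = -¼ + 226² = -¼ + 51076 = 204303/4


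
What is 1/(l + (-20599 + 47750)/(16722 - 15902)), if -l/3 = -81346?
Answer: 820/200138311 ≈ 4.0972e-6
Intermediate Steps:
l = 244038 (l = -3*(-81346) = 244038)
1/(l + (-20599 + 47750)/(16722 - 15902)) = 1/(244038 + (-20599 + 47750)/(16722 - 15902)) = 1/(244038 + 27151/820) = 1/(200138311/820) = 820/200138311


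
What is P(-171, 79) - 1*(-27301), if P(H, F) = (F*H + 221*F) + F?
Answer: 31330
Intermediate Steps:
P(H, F) = 222*F + F*H (P(H, F) = (221*F + F*H) + F = 222*F + F*H)
P(-171, 79) - 1*(-27301) = 79*(222 - 171) - 1*(-27301) = 79*51 + 27301 = 4029 + 27301 = 31330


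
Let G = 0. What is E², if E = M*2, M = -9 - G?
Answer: 324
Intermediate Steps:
M = -9 (M = -9 - 1*0 = -9 + 0 = -9)
E = -18 (E = -9*2 = -18)
E² = (-18)² = 324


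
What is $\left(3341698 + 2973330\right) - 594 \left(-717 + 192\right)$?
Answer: $6626878$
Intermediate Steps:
$\left(3341698 + 2973330\right) - 594 \left(-717 + 192\right) = 6315028 - -311850 = 6315028 + 311850 = 6626878$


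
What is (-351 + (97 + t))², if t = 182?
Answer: 5184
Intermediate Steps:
(-351 + (97 + t))² = (-351 + (97 + 182))² = (-351 + 279)² = (-72)² = 5184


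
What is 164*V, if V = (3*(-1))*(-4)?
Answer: 1968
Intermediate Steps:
V = 12 (V = -3*(-4) = 12)
164*V = 164*12 = 1968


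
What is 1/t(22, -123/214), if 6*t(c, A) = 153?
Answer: 2/51 ≈ 0.039216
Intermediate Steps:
t(c, A) = 51/2 (t(c, A) = (⅙)*153 = 51/2)
1/t(22, -123/214) = 1/(51/2) = 2/51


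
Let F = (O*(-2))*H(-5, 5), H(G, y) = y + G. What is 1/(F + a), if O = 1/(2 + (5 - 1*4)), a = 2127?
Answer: 1/2127 ≈ 0.00047015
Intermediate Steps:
H(G, y) = G + y
O = 1/3 (O = 1/(2 + (5 - 4)) = 1/(2 + 1) = 1/3 ≈ 0.33333)
F = 0 (F = ((1/3)*(-2))*(-5 + 5) = -2/3*0 = 0)
1/(F + a) = 1/(0 + 2127) = 1/2127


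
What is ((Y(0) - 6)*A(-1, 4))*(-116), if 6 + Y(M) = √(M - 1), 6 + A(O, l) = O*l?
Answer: -13920 + 1160*I ≈ -13920.0 + 1160.0*I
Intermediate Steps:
A(O, l) = -6 + O*l
Y(M) = -6 + √(-1 + M) (Y(M) = -6 + √(M - 1) = -6 + √(-1 + M))
((Y(0) - 6)*A(-1, 4))*(-116) = (((-6 + √(-1 + 0)) - 6)*(-6 - 1*4))*(-116) = (((-6 + √(-1)) - 6)*(-6 - 4))*(-116) = (((-6 + I) - 6)*(-10))*(-116) = ((-12 + I)*(-10))*(-116) = (120 - 10*I)*(-116) = -13920 + 1160*I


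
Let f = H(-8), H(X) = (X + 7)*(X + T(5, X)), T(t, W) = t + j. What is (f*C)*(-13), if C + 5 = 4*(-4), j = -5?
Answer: 2184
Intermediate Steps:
T(t, W) = -5 + t (T(t, W) = t - 5 = -5 + t)
H(X) = X*(7 + X) (H(X) = (X + 7)*(X + (-5 + 5)) = (7 + X)*(X + 0) = (7 + X)*X = X*(7 + X))
C = -21 (C = -5 + 4*(-4) = -5 - 16 = -21)
f = 8 (f = -8*(7 - 8) = -8*(-1) = 8)
(f*C)*(-13) = (8*(-21))*(-13) = -168*(-13) = 2184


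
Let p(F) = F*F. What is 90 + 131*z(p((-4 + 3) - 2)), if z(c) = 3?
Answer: 483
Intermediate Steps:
p(F) = F²
90 + 131*z(p((-4 + 3) - 2)) = 90 + 131*3 = 90 + 393 = 483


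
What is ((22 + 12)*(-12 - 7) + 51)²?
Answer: 354025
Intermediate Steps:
((22 + 12)*(-12 - 7) + 51)² = (34*(-19) + 51)² = (-646 + 51)² = (-595)² = 354025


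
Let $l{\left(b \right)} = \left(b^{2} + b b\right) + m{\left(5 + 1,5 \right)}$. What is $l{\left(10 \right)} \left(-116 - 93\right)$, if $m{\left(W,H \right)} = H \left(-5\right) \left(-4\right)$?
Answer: $-62700$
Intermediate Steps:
$m{\left(W,H \right)} = 20 H$ ($m{\left(W,H \right)} = - 5 H \left(-4\right) = 20 H$)
$l{\left(b \right)} = 100 + 2 b^{2}$ ($l{\left(b \right)} = \left(b^{2} + b b\right) + 20 \cdot 5 = \left(b^{2} + b^{2}\right) + 100 = 2 b^{2} + 100 = 100 + 2 b^{2}$)
$l{\left(10 \right)} \left(-116 - 93\right) = \left(100 + 2 \cdot 10^{2}\right) \left(-116 - 93\right) = \left(100 + 2 \cdot 100\right) \left(-209\right) = \left(100 + 200\right) \left(-209\right) = 300 \left(-209\right) = -62700$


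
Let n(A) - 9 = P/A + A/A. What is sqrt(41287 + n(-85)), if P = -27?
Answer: 64*sqrt(72845)/85 ≈ 203.22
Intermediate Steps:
n(A) = 10 - 27/A (n(A) = 9 + (-27/A + A/A) = 9 + (-27/A + 1) = 9 + (1 - 27/A) = 10 - 27/A)
sqrt(41287 + n(-85)) = sqrt(41287 + (10 - 27/(-85))) = sqrt(41287 + (10 - 27*(-1/85))) = sqrt(41287 + (10 + 27/85)) = sqrt(41287 + 877/85) = sqrt(3510272/85) = 64*sqrt(72845)/85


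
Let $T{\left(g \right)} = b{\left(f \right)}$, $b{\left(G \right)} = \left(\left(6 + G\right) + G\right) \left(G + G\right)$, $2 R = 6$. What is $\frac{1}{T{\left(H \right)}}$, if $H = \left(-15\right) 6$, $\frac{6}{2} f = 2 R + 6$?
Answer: $\frac{1}{112} \approx 0.0089286$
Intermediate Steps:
$R = 3$ ($R = \frac{1}{2} \cdot 6 = 3$)
$f = 4$ ($f = \frac{2 \cdot 3 + 6}{3} = \frac{6 + 6}{3} = \frac{1}{3} \cdot 12 = 4$)
$H = -90$
$b{\left(G \right)} = 2 G \left(6 + 2 G\right)$ ($b{\left(G \right)} = \left(6 + 2 G\right) 2 G = 2 G \left(6 + 2 G\right)$)
$T{\left(g \right)} = 112$ ($T{\left(g \right)} = 4 \cdot 4 \left(3 + 4\right) = 4 \cdot 4 \cdot 7 = 112$)
$\frac{1}{T{\left(H \right)}} = \frac{1}{112}$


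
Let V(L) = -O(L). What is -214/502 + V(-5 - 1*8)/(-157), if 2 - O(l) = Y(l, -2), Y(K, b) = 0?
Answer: -16297/39407 ≈ -0.41356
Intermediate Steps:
O(l) = 2 (O(l) = 2 - 1*0 = 2 + 0 = 2)
V(L) = -2 (V(L) = -1*2 = -2)
-214/502 + V(-5 - 1*8)/(-157) = -214/502 - 2/(-157) = -214*1/502 - 2*(-1/157) = -107/251 + 2/157 = -16297/39407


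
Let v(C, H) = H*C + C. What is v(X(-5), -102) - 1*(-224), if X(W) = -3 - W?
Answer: 22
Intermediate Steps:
v(C, H) = C + C*H (v(C, H) = C*H + C = C + C*H)
v(X(-5), -102) - 1*(-224) = (-3 - 1*(-5))*(1 - 102) - 1*(-224) = (-3 + 5)*(-101) + 224 = 2*(-101) + 224 = -202 + 224 = 22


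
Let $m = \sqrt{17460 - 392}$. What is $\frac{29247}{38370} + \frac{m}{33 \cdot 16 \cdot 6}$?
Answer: $\frac{9749}{12790} + \frac{\sqrt{4267}}{1584} \approx 0.80348$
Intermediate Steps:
$m = 2 \sqrt{4267}$ ($m = \sqrt{17068} = 2 \sqrt{4267} \approx 130.64$)
$\frac{29247}{38370} + \frac{m}{33 \cdot 16 \cdot 6} = \frac{29247}{38370} + \frac{2 \sqrt{4267}}{33 \cdot 16 \cdot 6} = 29247 \cdot \frac{1}{38370} + \frac{2 \sqrt{4267}}{528 \cdot 6} = \frac{9749}{12790} + \frac{2 \sqrt{4267}}{3168} = \frac{9749}{12790} + 2 \sqrt{4267} \cdot \frac{1}{3168} = \frac{9749}{12790} + \frac{\sqrt{4267}}{1584}$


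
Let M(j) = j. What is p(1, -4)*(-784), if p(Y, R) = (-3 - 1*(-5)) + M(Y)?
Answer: -2352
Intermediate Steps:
p(Y, R) = 2 + Y (p(Y, R) = (-3 - 1*(-5)) + Y = (-3 + 5) + Y = 2 + Y)
p(1, -4)*(-784) = (2 + 1)*(-784) = 3*(-784) = -2352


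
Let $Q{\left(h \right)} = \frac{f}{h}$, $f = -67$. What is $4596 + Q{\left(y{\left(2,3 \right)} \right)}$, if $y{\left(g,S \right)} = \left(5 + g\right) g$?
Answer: $\frac{64277}{14} \approx 4591.2$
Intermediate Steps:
$y{\left(g,S \right)} = g \left(5 + g\right)$
$Q{\left(h \right)} = - \frac{67}{h}$
$4596 + Q{\left(y{\left(2,3 \right)} \right)} = 4596 - \frac{67}{2 \left(5 + 2\right)} = 4596 - \frac{67}{2 \cdot 7} = 4596 - \frac{67}{14} = \frac{64277}{14}$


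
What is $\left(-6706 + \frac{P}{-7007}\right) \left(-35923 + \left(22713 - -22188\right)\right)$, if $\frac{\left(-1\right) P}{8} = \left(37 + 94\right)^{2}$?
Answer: $- \frac{420634149612}{7007} \approx -6.0031 \cdot 10^{7}$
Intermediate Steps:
$P = -137288$ ($P = - 8 \left(37 + 94\right)^{2} = - 8 \cdot 131^{2} = \left(-8\right) 17161 = -137288$)
$\left(-6706 + \frac{P}{-7007}\right) \left(-35923 + \left(22713 - -22188\right)\right) = \left(-6706 - \frac{137288}{-7007}\right) \left(-35923 + \left(22713 - -22188\right)\right) = \left(-6706 - - \frac{137288}{7007}\right) \left(-35923 + \left(22713 + 22188\right)\right) = \left(-6706 + \frac{137288}{7007}\right) \left(-35923 + 44901\right) = \left(- \frac{46851654}{7007}\right) 8978 = - \frac{420634149612}{7007}$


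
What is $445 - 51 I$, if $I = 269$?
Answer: $-13274$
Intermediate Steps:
$445 - 51 I = 445 - 13719 = -13274$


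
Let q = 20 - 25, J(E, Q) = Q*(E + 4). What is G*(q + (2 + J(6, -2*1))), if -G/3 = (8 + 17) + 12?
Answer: 2553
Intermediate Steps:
J(E, Q) = Q*(4 + E)
G = -111 (G = -3*((8 + 17) + 12) = -3*(25 + 12) = -3*37 = -111)
q = -5
G*(q + (2 + J(6, -2*1))) = -111*(-5 + (2 + (-2*1)*(4 + 6))) = -111*(-5 + (2 - 2*10)) = -111*(-5 + (2 - 20)) = -111*(-5 - 18) = -111*(-23) = 2553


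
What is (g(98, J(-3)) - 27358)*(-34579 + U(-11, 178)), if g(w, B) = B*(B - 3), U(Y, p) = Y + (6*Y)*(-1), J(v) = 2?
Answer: 944576640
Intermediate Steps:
U(Y, p) = -5*Y (U(Y, p) = Y - 6*Y = -5*Y)
g(w, B) = B*(-3 + B)
(g(98, J(-3)) - 27358)*(-34579 + U(-11, 178)) = (2*(-3 + 2) - 27358)*(-34579 - 5*(-11)) = (2*(-1) - 27358)*(-34579 + 55) = (-2 - 27358)*(-34524) = -27360*(-34524) = 944576640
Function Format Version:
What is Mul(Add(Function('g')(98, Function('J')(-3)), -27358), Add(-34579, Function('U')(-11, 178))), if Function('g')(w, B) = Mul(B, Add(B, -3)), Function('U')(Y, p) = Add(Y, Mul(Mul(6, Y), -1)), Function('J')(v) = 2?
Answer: 944576640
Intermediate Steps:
Function('U')(Y, p) = Mul(-5, Y) (Function('U')(Y, p) = Add(Y, Mul(-6, Y)) = Mul(-5, Y))
Function('g')(w, B) = Mul(B, Add(-3, B))
Mul(Add(Function('g')(98, Function('J')(-3)), -27358), Add(-34579, Function('U')(-11, 178))) = Mul(Add(Mul(2, Add(-3, 2)), -27358), Add(-34579, Mul(-5, -11))) = Mul(Add(Mul(2, -1), -27358), Add(-34579, 55)) = Mul(Add(-2, -27358), -34524) = Mul(-27360, -34524) = 944576640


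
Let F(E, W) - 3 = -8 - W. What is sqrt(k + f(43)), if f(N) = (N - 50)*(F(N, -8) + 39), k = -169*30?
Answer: 6*I*sqrt(149) ≈ 73.239*I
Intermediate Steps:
F(E, W) = -5 - W (F(E, W) = 3 + (-8 - W) = -5 - W)
k = -5070
f(N) = -2100 + 42*N (f(N) = (N - 50)*((-5 - 1*(-8)) + 39) = (-50 + N)*((-5 + 8) + 39) = (-50 + N)*(3 + 39) = (-50 + N)*42 = -2100 + 42*N)
sqrt(k + f(43)) = sqrt(-5070 + (-2100 + 42*43)) = sqrt(-5070 + (-2100 + 1806)) = sqrt(-5070 - 294) = sqrt(-5364) = 6*I*sqrt(149)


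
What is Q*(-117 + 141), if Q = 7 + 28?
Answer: 840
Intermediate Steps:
Q = 35
Q*(-117 + 141) = 35*(-117 + 141) = 35*24 = 840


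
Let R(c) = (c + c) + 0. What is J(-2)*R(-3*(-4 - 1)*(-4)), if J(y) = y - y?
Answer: 0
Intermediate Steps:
J(y) = 0
R(c) = 2*c (R(c) = 2*c + 0 = 2*c)
J(-2)*R(-3*(-4 - 1)*(-4)) = 0*(2*(-3*(-4 - 1)*(-4))) = 0*(2*(-3*(-5)*(-4))) = 0*(2*(15*(-4))) = 0*(2*(-60)) = 0*(-120) = 0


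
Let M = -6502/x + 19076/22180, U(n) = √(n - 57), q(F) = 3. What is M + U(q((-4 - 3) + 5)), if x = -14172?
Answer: 51819929/39291870 + 3*I*√6 ≈ 1.3188 + 7.3485*I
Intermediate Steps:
U(n) = √(-57 + n)
M = 51819929/39291870 (M = -6502/(-14172) + 19076/22180 = -6502*(-1/14172) + 19076*(1/22180) = 3251/7086 + 4769/5545 = 51819929/39291870 ≈ 1.3188)
M + U(q((-4 - 3) + 5)) = 51819929/39291870 + √(-57 + 3) = 51819929/39291870 + √(-54) = 51819929/39291870 + 3*I*√6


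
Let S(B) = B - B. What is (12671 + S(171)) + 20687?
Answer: 33358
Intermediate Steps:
S(B) = 0
(12671 + S(171)) + 20687 = (12671 + 0) + 20687 = 12671 + 20687 = 33358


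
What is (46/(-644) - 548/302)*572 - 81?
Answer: -1225899/1057 ≈ -1159.8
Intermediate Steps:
(46/(-644) - 548/302)*572 - 81 = (46*(-1/644) - 548*1/302)*572 - 81 = (-1/14 - 274/151)*572 - 81 = -3987/2114*572 - 81 = -1140282/1057 - 81 = -1225899/1057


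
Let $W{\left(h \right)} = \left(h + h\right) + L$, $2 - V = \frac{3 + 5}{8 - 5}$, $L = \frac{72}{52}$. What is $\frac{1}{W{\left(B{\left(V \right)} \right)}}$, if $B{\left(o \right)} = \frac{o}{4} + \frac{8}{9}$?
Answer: $\frac{117}{331} \approx 0.35347$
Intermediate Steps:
$L = \frac{18}{13}$ ($L = 72 \cdot \frac{1}{52} = \frac{18}{13} \approx 1.3846$)
$V = - \frac{2}{3}$ ($V = 2 - \frac{3 + 5}{8 - 5} = 2 - \frac{8}{3} = - \frac{2}{3} \approx -0.66667$)
$B{\left(o \right)} = \frac{8}{9} + \frac{o}{4}$ ($B{\left(o \right)} = o \frac{1}{4} + 8 \cdot \frac{1}{9} = \frac{o}{4} + \frac{8}{9} = \frac{8}{9} + \frac{o}{4}$)
$W{\left(h \right)} = \frac{18}{13} + 2 h$ ($W{\left(h \right)} = \left(h + h\right) + \frac{18}{13} = 2 h + \frac{18}{13} = \frac{18}{13} + 2 h$)
$\frac{1}{W{\left(B{\left(V \right)} \right)}} = \frac{1}{\frac{18}{13} + 2 \left(\frac{8}{9} + \frac{1}{4} \left(- \frac{2}{3}\right)\right)} = \frac{1}{\frac{18}{13} + 2 \left(\frac{8}{9} - \frac{1}{6}\right)} = \frac{1}{\frac{18}{13} + 2 \cdot \frac{13}{18}} = \frac{1}{\frac{18}{13} + \frac{13}{9}} = \frac{1}{\frac{331}{117}} = \frac{117}{331}$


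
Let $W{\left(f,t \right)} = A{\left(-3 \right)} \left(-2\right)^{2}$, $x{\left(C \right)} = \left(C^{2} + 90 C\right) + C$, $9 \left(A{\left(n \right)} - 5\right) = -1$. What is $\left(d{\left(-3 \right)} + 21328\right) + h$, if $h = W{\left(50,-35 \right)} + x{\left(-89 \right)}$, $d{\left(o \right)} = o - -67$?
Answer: $\frac{191102}{9} \approx 21234.0$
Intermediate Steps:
$A{\left(n \right)} = \frac{44}{9}$ ($A{\left(n \right)} = 5 + \frac{1}{9} \left(-1\right) = 5 - \frac{1}{9} = \frac{44}{9}$)
$d{\left(o \right)} = 67 + o$ ($d{\left(o \right)} = o + 67 = 67 + o$)
$x{\left(C \right)} = C^{2} + 91 C$
$W{\left(f,t \right)} = \frac{176}{9}$ ($W{\left(f,t \right)} = \frac{44 \left(-2\right)^{2}}{9} = \frac{44}{9} \cdot 4 = \frac{176}{9}$)
$h = - \frac{1426}{9}$ ($h = \frac{176}{9} - 89 \left(91 - 89\right) = \frac{176}{9} - 178 = - \frac{1426}{9} \approx -158.44$)
$\left(d{\left(-3 \right)} + 21328\right) + h = \left(\left(67 - 3\right) + 21328\right) - \frac{1426}{9} = \left(64 + 21328\right) - \frac{1426}{9} = 21392 - \frac{1426}{9} = \frac{191102}{9}$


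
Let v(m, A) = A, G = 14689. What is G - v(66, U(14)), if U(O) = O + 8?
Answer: 14667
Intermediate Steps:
U(O) = 8 + O
G - v(66, U(14)) = 14689 - (8 + 14) = 14689 - 1*22 = 14689 - 22 = 14667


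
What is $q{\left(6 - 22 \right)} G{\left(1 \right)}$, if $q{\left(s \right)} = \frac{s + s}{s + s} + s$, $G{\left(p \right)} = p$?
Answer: $-15$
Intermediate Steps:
$q{\left(s \right)} = 1 + s$ ($q{\left(s \right)} = \frac{2 s}{2 s} + s = 2 s \frac{1}{2 s} + s = 1 + s$)
$q{\left(6 - 22 \right)} G{\left(1 \right)} = \left(1 + \left(6 - 22\right)\right) 1 = \left(1 - 16\right) 1 = \left(-15\right) 1 = -15$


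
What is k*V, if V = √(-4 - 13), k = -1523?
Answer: -1523*I*√17 ≈ -6279.5*I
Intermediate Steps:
V = I*√17 (V = √(-17) = I*√17 ≈ 4.1231*I)
k*V = -1523*I*√17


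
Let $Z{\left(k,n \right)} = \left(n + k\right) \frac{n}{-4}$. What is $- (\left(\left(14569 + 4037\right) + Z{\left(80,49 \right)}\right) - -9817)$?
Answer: $- \frac{107371}{4} \approx -26843.0$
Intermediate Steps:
$Z{\left(k,n \right)} = - \frac{n \left(k + n\right)}{4}$ ($Z{\left(k,n \right)} = \left(k + n\right) n \left(- \frac{1}{4}\right) = \left(k + n\right) \left(- \frac{n}{4}\right) = - \frac{n \left(k + n\right)}{4}$)
$- (\left(\left(14569 + 4037\right) + Z{\left(80,49 \right)}\right) - -9817) = - (\left(\left(14569 + 4037\right) - \frac{49 \left(80 + 49\right)}{4}\right) - -9817) = - (\left(18606 - \frac{49}{4} \cdot 129\right) + 9817) = - (\left(18606 - \frac{6321}{4}\right) + 9817) = - (\frac{68103}{4} + 9817) = \left(-1\right) \frac{107371}{4} = - \frac{107371}{4}$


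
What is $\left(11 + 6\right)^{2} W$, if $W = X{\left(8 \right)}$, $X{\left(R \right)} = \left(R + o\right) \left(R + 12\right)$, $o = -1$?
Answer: $40460$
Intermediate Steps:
$X{\left(R \right)} = \left(-1 + R\right) \left(12 + R\right)$ ($X{\left(R \right)} = \left(R - 1\right) \left(R + 12\right) = \left(-1 + R\right) \left(12 + R\right)$)
$W = 140$ ($W = -12 + 8^{2} + 11 \cdot 8 = -12 + 64 + 88 = 140$)
$\left(11 + 6\right)^{2} W = \left(11 + 6\right)^{2} \cdot 140 = 17^{2} \cdot 140 = 289 \cdot 140 = 40460$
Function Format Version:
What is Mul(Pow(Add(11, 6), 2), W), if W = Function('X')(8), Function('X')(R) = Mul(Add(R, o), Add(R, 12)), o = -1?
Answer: 40460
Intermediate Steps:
Function('X')(R) = Mul(Add(-1, R), Add(12, R)) (Function('X')(R) = Mul(Add(R, -1), Add(R, 12)) = Mul(Add(-1, R), Add(12, R)))
W = 140 (W = Add(-12, Pow(8, 2), Mul(11, 8)) = Add(-12, 64, 88) = 140)
Mul(Pow(Add(11, 6), 2), W) = Mul(Pow(Add(11, 6), 2), 140) = Mul(Pow(17, 2), 140) = Mul(289, 140) = 40460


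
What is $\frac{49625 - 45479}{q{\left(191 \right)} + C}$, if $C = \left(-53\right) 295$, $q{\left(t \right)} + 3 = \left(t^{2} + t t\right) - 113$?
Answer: $\frac{4146}{57211} \approx 0.072469$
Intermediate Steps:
$q{\left(t \right)} = -116 + 2 t^{2}$ ($q{\left(t \right)} = -3 - \left(113 - t^{2} - t t\right) = -3 + \left(\left(t^{2} + t^{2}\right) - 113\right) = -3 + \left(2 t^{2} - 113\right) = -3 + \left(-113 + 2 t^{2}\right) = -116 + 2 t^{2}$)
$C = -15635$
$\frac{49625 - 45479}{q{\left(191 \right)} + C} = \frac{49625 - 45479}{\left(-116 + 2 \cdot 191^{2}\right) - 15635} = \frac{49625 - 45479}{\left(-116 + 2 \cdot 36481\right) - 15635} = \frac{4146}{\left(-116 + 72962\right) - 15635} = \frac{4146}{72846 - 15635} = \frac{4146}{57211}$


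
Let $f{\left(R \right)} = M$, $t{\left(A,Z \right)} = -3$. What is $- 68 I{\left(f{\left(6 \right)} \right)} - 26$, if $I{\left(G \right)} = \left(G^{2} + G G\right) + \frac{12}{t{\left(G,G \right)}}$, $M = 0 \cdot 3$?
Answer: $246$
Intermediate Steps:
$M = 0$
$f{\left(R \right)} = 0$
$I{\left(G \right)} = -4 + 2 G^{2}$ ($I{\left(G \right)} = \left(G^{2} + G G\right) + \frac{12}{-3} = \left(G^{2} + G^{2}\right) + 12 \left(- \frac{1}{3}\right) = 2 G^{2} - 4 = -4 + 2 G^{2}$)
$- 68 I{\left(f{\left(6 \right)} \right)} - 26 = - 68 \left(-4 + 2 \cdot 0^{2}\right) - 26 = - 68 \left(-4 + 2 \cdot 0\right) - 26 = - 68 \left(-4 + 0\right) - 26 = \left(-68\right) \left(-4\right) - 26 = 272 - 26 = 246$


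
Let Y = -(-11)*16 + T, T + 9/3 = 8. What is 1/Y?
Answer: 1/181 ≈ 0.0055249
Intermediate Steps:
T = 5 (T = -3 + 8 = 5)
Y = 181 (Y = -(-11)*16 + 5 = -11*(-16) + 5 = 176 + 5 = 181)
1/Y = 1/181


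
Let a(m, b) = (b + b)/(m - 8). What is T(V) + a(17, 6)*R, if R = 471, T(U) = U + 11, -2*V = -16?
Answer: 647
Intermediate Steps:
a(m, b) = 2*b/(-8 + m) (a(m, b) = (2*b)/(-8 + m) = 2*b/(-8 + m))
V = 8 (V = -½*(-16) = 8)
T(U) = 11 + U
T(V) + a(17, 6)*R = (11 + 8) + (2*6/(-8 + 17))*471 = 19 + (2*6/9)*471 = 19 + (2*6*(⅑))*471 = 19 + (4/3)*471 = 19 + 628 = 647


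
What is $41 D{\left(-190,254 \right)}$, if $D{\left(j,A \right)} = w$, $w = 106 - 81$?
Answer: $1025$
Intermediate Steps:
$w = 25$
$D{\left(j,A \right)} = 25$
$41 D{\left(-190,254 \right)} = 41 \cdot 25 = 1025$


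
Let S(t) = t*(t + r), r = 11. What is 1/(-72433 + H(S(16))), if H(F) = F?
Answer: -1/72001 ≈ -1.3889e-5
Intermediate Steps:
S(t) = t*(11 + t) (S(t) = t*(t + 11) = t*(11 + t))
1/(-72433 + H(S(16))) = 1/(-72433 + 16*(11 + 16)) = 1/(-72433 + 16*27) = 1/(-72433 + 432) = 1/(-72001) = -1/72001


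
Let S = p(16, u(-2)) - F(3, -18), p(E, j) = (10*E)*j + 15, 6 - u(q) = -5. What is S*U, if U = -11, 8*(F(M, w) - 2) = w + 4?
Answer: -78089/4 ≈ -19522.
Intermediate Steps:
u(q) = 11 (u(q) = 6 - 1*(-5) = 6 + 5 = 11)
F(M, w) = 5/2 + w/8 (F(M, w) = 2 + (w + 4)/8 = 2 + (4 + w)/8 = 2 + (1/2 + w/8) = 5/2 + w/8)
p(E, j) = 15 + 10*E*j (p(E, j) = 10*E*j + 15 = 15 + 10*E*j)
S = 7099/4 (S = (15 + 10*16*11) - (5/2 + (1/8)*(-18)) = (15 + 1760) - (5/2 - 9/4) = 1775 - 1*1/4 = 1775 - 1/4 = 7099/4 ≈ 1774.8)
S*U = (7099/4)*(-11) = -78089/4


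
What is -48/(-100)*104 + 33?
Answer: 2073/25 ≈ 82.920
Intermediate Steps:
-48/(-100)*104 + 33 = -48*(-1/100)*104 + 33 = (12/25)*104 + 33 = 1248/25 + 33 = 2073/25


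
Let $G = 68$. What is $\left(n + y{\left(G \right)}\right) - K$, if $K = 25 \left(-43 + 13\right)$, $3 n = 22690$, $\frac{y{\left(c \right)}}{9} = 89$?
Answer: $\frac{27343}{3} \approx 9114.3$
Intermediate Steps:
$y{\left(c \right)} = 801$ ($y{\left(c \right)} = 9 \cdot 89 = 801$)
$n = \frac{22690}{3}$ ($n = \frac{1}{3} \cdot 22690 = \frac{22690}{3} \approx 7563.3$)
$K = -750$ ($K = 25 \left(-30\right) = -750$)
$\left(n + y{\left(G \right)}\right) - K = \left(\frac{22690}{3} + 801\right) - -750 = \frac{25093}{3} + 750 = \frac{27343}{3}$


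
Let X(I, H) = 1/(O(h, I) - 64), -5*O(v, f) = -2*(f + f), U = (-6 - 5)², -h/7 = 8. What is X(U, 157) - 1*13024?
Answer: -2135931/164 ≈ -13024.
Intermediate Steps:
h = -56 (h = -7*8 = -56)
U = 121 (U = (-11)² = 121)
O(v, f) = 4*f/5 (O(v, f) = -(-2)*(f + f)/5 = -(-2)*2*f/5 = -(-4)*f/5 = 4*f/5)
X(I, H) = 1/(-64 + 4*I/5) (X(I, H) = 1/(4*I/5 - 64) = 1/(-64 + 4*I/5))
X(U, 157) - 1*13024 = 5/(4*(-80 + 121)) - 1*13024 = (5/4)/41 - 13024 = (5/4)*(1/41) - 13024 = 5/164 - 13024 = -2135931/164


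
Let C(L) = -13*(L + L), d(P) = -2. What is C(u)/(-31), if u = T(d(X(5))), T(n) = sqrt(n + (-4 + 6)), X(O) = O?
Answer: 0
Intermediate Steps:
T(n) = sqrt(2 + n) (T(n) = sqrt(n + 2) = sqrt(2 + n))
u = 0 (u = sqrt(2 - 2) = sqrt(0) = 0)
C(L) = -26*L
C(u)/(-31) = -26*0/(-31) = 0*(-1/31) = 0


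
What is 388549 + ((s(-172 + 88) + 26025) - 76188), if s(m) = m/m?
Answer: 338387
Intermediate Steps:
s(m) = 1
388549 + ((s(-172 + 88) + 26025) - 76188) = 388549 + ((1 + 26025) - 76188) = 388549 + (26026 - 76188) = 388549 - 50162 = 338387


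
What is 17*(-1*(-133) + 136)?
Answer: 4573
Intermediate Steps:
17*(-1*(-133) + 136) = 17*(133 + 136) = 17*269 = 4573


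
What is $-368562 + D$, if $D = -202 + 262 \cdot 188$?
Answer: $-319508$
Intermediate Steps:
$D = 49054$ ($D = -202 + 49256 = 49054$)
$-368562 + D = -368562 + 49054 = -319508$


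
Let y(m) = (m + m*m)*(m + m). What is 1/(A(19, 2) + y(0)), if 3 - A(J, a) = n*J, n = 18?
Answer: -1/339 ≈ -0.0029499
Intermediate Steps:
y(m) = 2*m*(m + m²) (y(m) = (m + m²)*(2*m) = 2*m*(m + m²))
A(J, a) = 3 - 18*J
1/(A(19, 2) + y(0)) = 1/((3 - 18*19) + 2*0²*(1 + 0)) = 1/((3 - 342) + 2*0*1) = 1/(-339 + 0) = 1/(-339) = -1/339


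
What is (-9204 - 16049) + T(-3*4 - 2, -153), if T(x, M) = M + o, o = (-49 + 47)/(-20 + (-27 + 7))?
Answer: -508119/20 ≈ -25406.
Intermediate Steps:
o = 1/20 (o = -2/(-20 - 20) = -2/(-40) = -2*(-1/40) = 1/20 ≈ 0.050000)
T(x, M) = 1/20 + M (T(x, M) = M + 1/20 = 1/20 + M)
(-9204 - 16049) + T(-3*4 - 2, -153) = (-9204 - 16049) + (1/20 - 153) = -25253 - 3059/20 = -508119/20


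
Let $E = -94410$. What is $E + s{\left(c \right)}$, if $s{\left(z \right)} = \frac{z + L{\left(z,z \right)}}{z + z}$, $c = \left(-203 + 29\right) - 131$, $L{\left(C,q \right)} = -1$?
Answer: $- \frac{28794897}{305} \approx -94410.0$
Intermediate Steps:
$c = -305$ ($c = -174 - 131 = -305$)
$s{\left(z \right)} = \frac{-1 + z}{2 z}$ ($s{\left(z \right)} = \frac{z - 1}{z + z} = \frac{-1 + z}{2 z}$)
$E + s{\left(c \right)} = -94410 + \frac{-1 - 305}{2 \left(-305\right)} = -94410 + \frac{1}{2} \left(- \frac{1}{305}\right) \left(-306\right) = -94410 + \frac{153}{305} = - \frac{28794897}{305}$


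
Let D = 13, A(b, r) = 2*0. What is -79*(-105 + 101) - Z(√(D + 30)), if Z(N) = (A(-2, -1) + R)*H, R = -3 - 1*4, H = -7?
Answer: 267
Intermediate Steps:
A(b, r) = 0
R = -7 (R = -3 - 4 = -7)
Z(N) = 49 (Z(N) = (0 - 7)*(-7) = -7*(-7) = 49)
-79*(-105 + 101) - Z(√(D + 30)) = -79*(-105 + 101) - 1*49 = -79*(-4) - 49 = 316 - 49 = 267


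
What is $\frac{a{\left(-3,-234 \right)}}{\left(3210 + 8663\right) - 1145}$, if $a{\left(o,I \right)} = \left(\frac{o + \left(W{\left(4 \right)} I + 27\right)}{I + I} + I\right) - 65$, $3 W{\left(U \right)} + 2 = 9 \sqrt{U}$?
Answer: $- \frac{3853}{139464} \approx -0.027627$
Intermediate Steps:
$W{\left(U \right)} = - \frac{2}{3} + 3 \sqrt{U}$ ($W{\left(U \right)} = - \frac{2}{3} + \frac{9 \sqrt{U}}{3} = - \frac{2}{3} + 3 \sqrt{U}$)
$a{\left(o,I \right)} = -65 + I + \frac{27 + o + \frac{16 I}{3}}{2 I}$ ($a{\left(o,I \right)} = \left(\frac{o + \left(\left(- \frac{2}{3} + 3 \sqrt{4}\right) I + 27\right)}{I + I} + I\right) - 65 = \left(\frac{o + \left(\left(- \frac{2}{3} + 3 \cdot 2\right) I + 27\right)}{2 I} + I\right) - 65 = \left(\left(o + \left(\left(- \frac{2}{3} + 6\right) I + 27\right)\right) \frac{1}{2 I} + I\right) - 65 = \left(\left(o + \left(\frac{16 I}{3} + 27\right)\right) \frac{1}{2 I} + I\right) - 65 = \left(\left(o + \left(27 + \frac{16 I}{3}\right)\right) \frac{1}{2 I} + I\right) - 65 = \left(\left(27 + o + \frac{16 I}{3}\right) \frac{1}{2 I} + I\right) - 65 = \left(\frac{27 + o + \frac{16 I}{3}}{2 I} + I\right) - 65 = \left(I + \frac{27 + o + \frac{16 I}{3}}{2 I}\right) - 65 = -65 + I + \frac{27 + o + \frac{16 I}{3}}{2 I}$)
$\frac{a{\left(-3,-234 \right)}}{\left(3210 + 8663\right) - 1145} = \frac{- \frac{187}{3} - 234 + \frac{27}{2 \left(-234\right)} + \frac{1}{2} \left(-3\right) \frac{1}{-234}}{\left(3210 + 8663\right) - 1145} = \frac{- \frac{187}{3} - 234 + \frac{27}{2} \left(- \frac{1}{234}\right) + \frac{1}{2} \left(-3\right) \left(- \frac{1}{234}\right)}{11873 - 1145} = \frac{- \frac{187}{3} - 234 - \frac{3}{52} + \frac{1}{156}}{10728} = \left(- \frac{3853}{13}\right) \frac{1}{10728} = - \frac{3853}{139464}$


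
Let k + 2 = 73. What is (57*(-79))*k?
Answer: -319713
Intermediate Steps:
k = 71 (k = -2 + 73 = 71)
(57*(-79))*k = (57*(-79))*71 = -4503*71 = -319713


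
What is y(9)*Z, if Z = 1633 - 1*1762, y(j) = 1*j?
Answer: -1161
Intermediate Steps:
y(j) = j
Z = -129 (Z = 1633 - 1762 = -129)
y(9)*Z = 9*(-129) = -1161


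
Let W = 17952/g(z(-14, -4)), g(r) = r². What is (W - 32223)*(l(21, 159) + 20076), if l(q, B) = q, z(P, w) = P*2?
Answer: -4529878155/7 ≈ -6.4712e+8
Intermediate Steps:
z(P, w) = 2*P
W = 1122/49 (W = 17952/((2*(-14))²) = 17952/((-28)²) = 17952/784 = 17952*(1/784) = 1122/49 ≈ 22.898)
(W - 32223)*(l(21, 159) + 20076) = (1122/49 - 32223)*(21 + 20076) = -1577805/49*20097 = -4529878155/7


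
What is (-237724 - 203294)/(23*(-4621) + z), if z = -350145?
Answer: 220509/228214 ≈ 0.96624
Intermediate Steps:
(-237724 - 203294)/(23*(-4621) + z) = (-237724 - 203294)/(23*(-4621) - 350145) = -441018/(-106283 - 350145) = -441018/(-456428) = -441018*(-1/456428) = 220509/228214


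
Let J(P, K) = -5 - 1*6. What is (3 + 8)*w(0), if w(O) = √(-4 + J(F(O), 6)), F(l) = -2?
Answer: 11*I*√15 ≈ 42.603*I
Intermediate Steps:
J(P, K) = -11 (J(P, K) = -5 - 6 = -11)
w(O) = I*√15 (w(O) = √(-4 - 11) = √(-15) = I*√15)
(3 + 8)*w(0) = (3 + 8)*(I*√15) = 11*(I*√15) = 11*I*√15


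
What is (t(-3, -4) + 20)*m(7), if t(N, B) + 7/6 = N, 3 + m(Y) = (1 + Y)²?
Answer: 5795/6 ≈ 965.83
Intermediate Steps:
m(Y) = -3 + (1 + Y)²
t(N, B) = -7/6 + N
(t(-3, -4) + 20)*m(7) = ((-7/6 - 3) + 20)*(-3 + (1 + 7)²) = (-25/6 + 20)*(-3 + 8²) = 95*(-3 + 64)/6 = (95/6)*61 = 5795/6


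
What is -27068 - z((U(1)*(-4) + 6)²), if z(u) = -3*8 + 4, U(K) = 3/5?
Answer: -27048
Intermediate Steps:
U(K) = ⅗ (U(K) = 3*(⅕) = ⅗)
z(u) = -20 (z(u) = -24 + 4 = -20)
-27068 - z((U(1)*(-4) + 6)²) = -27068 - 1*(-20) = -27068 + 20 = -27048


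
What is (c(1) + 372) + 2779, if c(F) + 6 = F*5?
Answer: 3150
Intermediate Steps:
c(F) = -6 + 5*F (c(F) = -6 + F*5 = -6 + 5*F)
(c(1) + 372) + 2779 = ((-6 + 5*1) + 372) + 2779 = ((-6 + 5) + 372) + 2779 = (-1 + 372) + 2779 = 371 + 2779 = 3150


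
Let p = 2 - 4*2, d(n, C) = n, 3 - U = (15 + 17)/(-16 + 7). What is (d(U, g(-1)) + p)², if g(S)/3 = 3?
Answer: 25/81 ≈ 0.30864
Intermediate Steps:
U = 59/9 (U = 3 - (15 + 17)/(-16 + 7) = 3 - 32/(-9) = 3 - 32*(-1)/9 = 3 - 1*(-32/9) = 3 + 32/9 = 59/9 ≈ 6.5556)
g(S) = 9 (g(S) = 3*3 = 9)
p = -6 (p = 2 - 8 = -6)
(d(U, g(-1)) + p)² = (59/9 - 6)² = (5/9)² = 25/81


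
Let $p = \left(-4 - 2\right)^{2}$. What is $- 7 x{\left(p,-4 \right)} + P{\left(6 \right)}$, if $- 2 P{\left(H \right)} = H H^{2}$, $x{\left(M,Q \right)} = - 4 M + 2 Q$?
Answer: $956$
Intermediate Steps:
$p = 36$ ($p = \left(-6\right)^{2} = 36$)
$P{\left(H \right)} = - \frac{H^{3}}{2}$ ($P{\left(H \right)} = - \frac{H H^{2}}{2} = - \frac{H^{3}}{2}$)
$- 7 x{\left(p,-4 \right)} + P{\left(6 \right)} = - 7 \left(\left(-4\right) 36 + 2 \left(-4\right)\right) - \frac{6^{3}}{2} = - 7 \left(-144 - 8\right) - 108 = \left(-7\right) \left(-152\right) - 108 = 1064 - 108 = 956$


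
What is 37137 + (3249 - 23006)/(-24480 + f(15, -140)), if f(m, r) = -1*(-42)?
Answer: 907573763/24438 ≈ 37138.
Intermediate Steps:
f(m, r) = 42
37137 + (3249 - 23006)/(-24480 + f(15, -140)) = 37137 + (3249 - 23006)/(-24480 + 42) = 37137 - 19757/(-24438) = 37137 - 19757*(-1/24438) = 37137 + 19757/24438 = 907573763/24438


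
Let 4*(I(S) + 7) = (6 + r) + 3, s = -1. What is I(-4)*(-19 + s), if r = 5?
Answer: 70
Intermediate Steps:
I(S) = -7/2 (I(S) = -7 + ((6 + 5) + 3)/4 = -7 + (11 + 3)/4 = -7 + (¼)*14 = -7 + 7/2 = -7/2)
I(-4)*(-19 + s) = -7*(-19 - 1)/2 = -7/2*(-20) = 70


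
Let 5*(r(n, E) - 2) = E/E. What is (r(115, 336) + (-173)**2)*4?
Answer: 598624/5 ≈ 1.1972e+5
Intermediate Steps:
r(n, E) = 11/5 (r(n, E) = 2 + (E/E)/5 = 2 + (1/5)*1 = 2 + 1/5 = 11/5)
(r(115, 336) + (-173)**2)*4 = (11/5 + (-173)**2)*4 = (11/5 + 29929)*4 = (149656/5)*4 = 598624/5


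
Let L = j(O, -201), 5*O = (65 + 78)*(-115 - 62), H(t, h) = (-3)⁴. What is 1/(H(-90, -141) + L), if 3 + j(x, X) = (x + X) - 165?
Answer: -5/26751 ≈ -0.00018691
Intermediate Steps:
H(t, h) = 81
O = -25311/5 (O = ((65 + 78)*(-115 - 62))/5 = (143*(-177))/5 = (⅕)*(-25311) = -25311/5 ≈ -5062.2)
j(x, X) = -168 + X + x (j(x, X) = -3 + ((x + X) - 165) = -3 + ((X + x) - 165) = -3 + (-165 + X + x) = -168 + X + x)
L = -27156/5 (L = -168 - 201 - 25311/5 = -27156/5 ≈ -5431.2)
1/(H(-90, -141) + L) = 1/(81 - 27156/5) = 1/(-26751/5) = -5/26751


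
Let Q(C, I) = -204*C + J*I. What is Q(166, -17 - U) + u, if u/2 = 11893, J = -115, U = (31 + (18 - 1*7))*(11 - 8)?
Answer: 6367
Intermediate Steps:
U = 126 (U = (31 + (18 - 7))*3 = (31 + 11)*3 = 42*3 = 126)
Q(C, I) = -204*C - 115*I
u = 23786 (u = 2*11893 = 23786)
Q(166, -17 - U) + u = (-204*166 - 115*(-17 - 1*126)) + 23786 = (-33864 - 115*(-17 - 126)) + 23786 = (-33864 - 115*(-143)) + 23786 = (-33864 + 16445) + 23786 = -17419 + 23786 = 6367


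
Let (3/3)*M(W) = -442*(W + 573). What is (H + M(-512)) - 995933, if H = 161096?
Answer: -861799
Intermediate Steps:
M(W) = -253266 - 442*W (M(W) = -442*(W + 573) = -442*(573 + W) = -253266 - 442*W)
(H + M(-512)) - 995933 = (161096 + (-253266 - 442*(-512))) - 995933 = (161096 + (-253266 + 226304)) - 995933 = (161096 - 26962) - 995933 = 134134 - 995933 = -861799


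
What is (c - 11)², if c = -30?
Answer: 1681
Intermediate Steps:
(c - 11)² = (-30 - 11)² = (-41)² = 1681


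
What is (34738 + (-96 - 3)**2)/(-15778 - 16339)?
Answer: -44539/32117 ≈ -1.3868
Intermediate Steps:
(34738 + (-96 - 3)**2)/(-15778 - 16339) = (34738 + (-99)**2)/(-32117) = (34738 + 9801)*(-1/32117) = 44539*(-1/32117) = -44539/32117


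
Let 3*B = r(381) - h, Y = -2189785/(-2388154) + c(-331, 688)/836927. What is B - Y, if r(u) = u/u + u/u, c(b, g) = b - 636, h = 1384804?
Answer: -2767823875870941247/5996131688274 ≈ -4.6160e+5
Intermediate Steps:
c(b, g) = -636 + b
r(u) = 2 (r(u) = 1 + 1 = 2)
Y = 1830380845777/1998710562758 (Y = -2189785/(-2388154) + (-636 - 331)/836927 = -2189785*(-1/2388154) - 967*1/836927 = 2189785/2388154 - 967/836927 = 1830380845777/1998710562758 ≈ 0.91578)
B = -1384802/3 (B = (2 - 1*1384804)/3 = (2 - 1384804)/3 = (1/3)*(-1384802) = -1384802/3 ≈ -4.6160e+5)
B - Y = -1384802/3 - 1*1830380845777/1998710562758 = -1384802/3 - 1830380845777/1998710562758 = -2767823875870941247/5996131688274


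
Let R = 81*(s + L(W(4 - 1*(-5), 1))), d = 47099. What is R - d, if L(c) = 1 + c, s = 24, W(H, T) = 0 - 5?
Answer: -45479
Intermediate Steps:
W(H, T) = -5
R = 1620 (R = 81*(24 + (1 - 5)) = 81*(24 - 4) = 81*20 = 1620)
R - d = 1620 - 1*47099 = 1620 - 47099 = -45479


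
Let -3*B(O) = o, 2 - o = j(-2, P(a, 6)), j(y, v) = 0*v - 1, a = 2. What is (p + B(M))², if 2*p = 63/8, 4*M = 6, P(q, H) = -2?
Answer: 2209/256 ≈ 8.6289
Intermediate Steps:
j(y, v) = -1 (j(y, v) = 0 - 1 = -1)
o = 3 (o = 2 - 1*(-1) = 2 + 1 = 3)
M = 3/2 (M = (¼)*6 = 3/2 ≈ 1.5000)
B(O) = -1 (B(O) = -⅓*3 = -1)
p = 63/16 (p = (63/8)/2 = (63*(⅛))/2 = (½)*(63/8) = 63/16 ≈ 3.9375)
(p + B(M))² = (63/16 - 1)² = (47/16)² = 2209/256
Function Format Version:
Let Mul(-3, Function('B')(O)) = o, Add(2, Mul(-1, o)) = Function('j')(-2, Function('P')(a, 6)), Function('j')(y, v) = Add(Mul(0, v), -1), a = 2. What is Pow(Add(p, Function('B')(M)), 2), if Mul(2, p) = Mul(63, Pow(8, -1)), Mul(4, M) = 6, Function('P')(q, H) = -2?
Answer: Rational(2209, 256) ≈ 8.6289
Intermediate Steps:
Function('j')(y, v) = -1 (Function('j')(y, v) = Add(0, -1) = -1)
o = 3 (o = Add(2, Mul(-1, -1)) = Add(2, 1) = 3)
M = Rational(3, 2) (M = Mul(Rational(1, 4), 6) = Rational(3, 2) ≈ 1.5000)
Function('B')(O) = -1 (Function('B')(O) = Mul(Rational(-1, 3), 3) = -1)
p = Rational(63, 16) (p = Mul(Rational(1, 2), Mul(63, Pow(8, -1))) = Mul(Rational(1, 2), Mul(63, Rational(1, 8))) = Mul(Rational(1, 2), Rational(63, 8)) = Rational(63, 16) ≈ 3.9375)
Pow(Add(p, Function('B')(M)), 2) = Pow(Add(Rational(63, 16), -1), 2) = Pow(Rational(47, 16), 2) = Rational(2209, 256)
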